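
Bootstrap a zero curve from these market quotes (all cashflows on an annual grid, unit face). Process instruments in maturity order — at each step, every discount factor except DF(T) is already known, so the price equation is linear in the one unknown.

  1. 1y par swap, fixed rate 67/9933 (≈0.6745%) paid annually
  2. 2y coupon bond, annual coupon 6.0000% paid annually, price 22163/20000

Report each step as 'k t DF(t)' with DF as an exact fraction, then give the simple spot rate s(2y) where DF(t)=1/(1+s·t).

1 1 9933/10000
2 2 2473/2500
s(2y) = (1/(2473/2500) − 1)/(2) = 27/4946 ≈ 0.5459%

step 1 [1y] swap r/1=67/9933: DF=(1 − 67/9933·(0))/(1+67/9933) = 9933/10000 ≈ 0.993300
step 2 [2y] bond c/1=3/50: DF=(22163/20000 − 3/50·(0.993300))/(1+3/50) = 2473/2500 ≈ 0.989200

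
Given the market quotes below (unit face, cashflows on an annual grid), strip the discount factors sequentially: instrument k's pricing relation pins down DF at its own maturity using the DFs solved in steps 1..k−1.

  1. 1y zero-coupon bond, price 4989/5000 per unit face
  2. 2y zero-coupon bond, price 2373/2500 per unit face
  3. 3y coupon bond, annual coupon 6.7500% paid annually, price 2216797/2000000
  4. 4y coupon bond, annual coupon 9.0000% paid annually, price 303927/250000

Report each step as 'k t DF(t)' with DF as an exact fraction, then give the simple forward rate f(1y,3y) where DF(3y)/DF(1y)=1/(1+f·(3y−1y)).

1 1 4989/5000
2 2 2373/2500
3 3 572/625
4 4 879/1000
f(1y,3y) = ((4989/5000)/(572/625) − 1)/(2) = 413/9152 ≈ 4.5127%

step 1 [1y] zero: DF = P = 4989/5000 ≈ 0.997800
step 2 [2y] zero: DF = P = 2373/2500 ≈ 0.949200
step 3 [3y] bond c/1=27/400: DF=(2216797/2000000 − 27/400·(0.997800+0.949200))/(1+27/400) = 572/625 ≈ 0.915200
step 4 [4y] bond c/1=9/100: DF=(303927/250000 − 9/100·(0.997800+0.949200+0.915200))/(1+9/100) = 879/1000 ≈ 0.879000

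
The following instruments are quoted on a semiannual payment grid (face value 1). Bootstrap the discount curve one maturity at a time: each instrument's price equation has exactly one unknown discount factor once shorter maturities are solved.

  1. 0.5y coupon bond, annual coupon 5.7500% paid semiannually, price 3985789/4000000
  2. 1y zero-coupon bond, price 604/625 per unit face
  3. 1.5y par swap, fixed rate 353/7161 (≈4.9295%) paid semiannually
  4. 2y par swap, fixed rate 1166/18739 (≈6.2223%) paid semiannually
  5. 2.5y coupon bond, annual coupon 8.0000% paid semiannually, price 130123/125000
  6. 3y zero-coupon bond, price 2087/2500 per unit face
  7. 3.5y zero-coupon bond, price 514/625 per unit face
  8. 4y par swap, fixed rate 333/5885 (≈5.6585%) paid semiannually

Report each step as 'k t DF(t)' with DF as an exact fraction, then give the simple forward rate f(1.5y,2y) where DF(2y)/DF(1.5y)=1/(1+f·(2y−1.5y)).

1 1/2 4843/5000
2 1 604/625
3 3/2 4647/5000
4 2 4417/5000
5 5/2 1071/1250
6 3 2087/2500
7 7/2 514/625
8 4 4001/5000
f(1.5y,2y) = ((4647/5000)/(4417/5000) − 1)/(1/2) = 460/4417 ≈ 10.4143%

step 1 [0.5y] bond c/2=23/800: DF=(3985789/4000000 − 23/800·(0))/(1+23/800) = 4843/5000 ≈ 0.968600
step 2 [1y] zero: DF = P = 604/625 ≈ 0.966400
step 3 [1.5y] swap r/2=353/14322: DF=(1 − 353/14322·(0.968600+0.966400))/(1+353/14322) = 4647/5000 ≈ 0.929400
step 4 [2y] swap r/2=583/18739: DF=(1 − 583/18739·(0.968600+0.966400+0.929400))/(1+583/18739) = 4417/5000 ≈ 0.883400
step 5 [2.5y] bond c/2=1/25: DF=(130123/125000 − 1/25·(0.968600+0.966400+0.929400+0.883400))/(1+1/25) = 1071/1250 ≈ 0.856800
step 6 [3y] zero: DF = P = 2087/2500 ≈ 0.834800
step 7 [3.5y] zero: DF = P = 514/625 ≈ 0.822400
step 8 [4y] swap r/2=333/11770: DF=(1 − 333/11770·(0.968600+0.966400+0.929400+0.883400+0.856800+0.834800+0.822400))/(1+333/11770) = 4001/5000 ≈ 0.800200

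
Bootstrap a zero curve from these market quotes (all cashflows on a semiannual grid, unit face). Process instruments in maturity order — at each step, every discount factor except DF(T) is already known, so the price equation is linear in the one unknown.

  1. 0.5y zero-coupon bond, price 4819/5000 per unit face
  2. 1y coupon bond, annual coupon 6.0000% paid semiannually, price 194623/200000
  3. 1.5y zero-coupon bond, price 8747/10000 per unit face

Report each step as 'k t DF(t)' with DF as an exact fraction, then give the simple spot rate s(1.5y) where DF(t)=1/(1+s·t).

step 1 [0.5y] zero: DF = P = 4819/5000 ≈ 0.963800
step 2 [1y] bond c/2=3/100: DF=(194623/200000 − 3/100·(0.963800))/(1+3/100) = 9167/10000 ≈ 0.916700
step 3 [1.5y] zero: DF = P = 8747/10000 ≈ 0.874700

1 1/2 4819/5000
2 1 9167/10000
3 3/2 8747/10000
s(1.5y) = (1/(8747/10000) − 1)/(3/2) = 2506/26241 ≈ 9.5499%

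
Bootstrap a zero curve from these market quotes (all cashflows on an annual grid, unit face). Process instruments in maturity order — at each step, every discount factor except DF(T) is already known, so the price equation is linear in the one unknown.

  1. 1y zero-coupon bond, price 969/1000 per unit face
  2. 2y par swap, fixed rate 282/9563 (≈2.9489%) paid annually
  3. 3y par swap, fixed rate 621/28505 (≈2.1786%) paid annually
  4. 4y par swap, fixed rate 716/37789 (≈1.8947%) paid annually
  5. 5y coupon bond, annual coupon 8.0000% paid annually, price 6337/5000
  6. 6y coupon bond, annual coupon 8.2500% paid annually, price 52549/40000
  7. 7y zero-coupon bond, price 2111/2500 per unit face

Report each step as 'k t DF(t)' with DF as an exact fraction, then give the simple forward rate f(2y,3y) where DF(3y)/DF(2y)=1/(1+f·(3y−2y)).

1 1 969/1000
2 2 2359/2500
3 3 9379/10000
4 4 2321/2500
5 5 1117/1250
6 6 343/400
7 7 2111/2500
f(2y,3y) = ((2359/2500)/(9379/10000) − 1)/(1) = 57/9379 ≈ 0.6077%

step 1 [1y] zero: DF = P = 969/1000 ≈ 0.969000
step 2 [2y] swap r/1=282/9563: DF=(1 − 282/9563·(0.969000))/(1+282/9563) = 2359/2500 ≈ 0.943600
step 3 [3y] swap r/1=621/28505: DF=(1 − 621/28505·(0.969000+0.943600))/(1+621/28505) = 9379/10000 ≈ 0.937900
step 4 [4y] swap r/1=716/37789: DF=(1 − 716/37789·(0.969000+0.943600+0.937900))/(1+716/37789) = 2321/2500 ≈ 0.928400
step 5 [5y] bond c/1=2/25: DF=(6337/5000 − 2/25·(0.969000+0.943600+0.937900+0.928400))/(1+2/25) = 1117/1250 ≈ 0.893600
step 6 [6y] bond c/1=33/400: DF=(52549/40000 − 33/400·(0.969000+0.943600+0.937900+0.928400+0.893600))/(1+33/400) = 343/400 ≈ 0.857500
step 7 [7y] zero: DF = P = 2111/2500 ≈ 0.844400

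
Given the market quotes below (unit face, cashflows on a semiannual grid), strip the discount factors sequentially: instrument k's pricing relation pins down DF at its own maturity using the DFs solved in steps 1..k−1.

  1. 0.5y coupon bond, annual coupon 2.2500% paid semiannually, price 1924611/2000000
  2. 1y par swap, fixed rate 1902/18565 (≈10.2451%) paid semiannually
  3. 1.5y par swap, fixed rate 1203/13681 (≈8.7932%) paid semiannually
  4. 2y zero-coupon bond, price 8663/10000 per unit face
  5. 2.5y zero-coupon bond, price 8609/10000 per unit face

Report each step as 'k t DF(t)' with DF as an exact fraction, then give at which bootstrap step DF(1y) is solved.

step 1 [0.5y] bond c/2=9/800: DF=(1924611/2000000 − 9/800·(0))/(1+9/800) = 2379/2500 ≈ 0.951600
step 2 [1y] swap r/2=951/18565: DF=(1 − 951/18565·(0.951600))/(1+951/18565) = 9049/10000 ≈ 0.904900
step 3 [1.5y] swap r/2=1203/27362: DF=(1 − 1203/27362·(0.951600+0.904900))/(1+1203/27362) = 8797/10000 ≈ 0.879700
step 4 [2y] zero: DF = P = 8663/10000 ≈ 0.866300
step 5 [2.5y] zero: DF = P = 8609/10000 ≈ 0.860900

1 1/2 2379/2500
2 1 9049/10000
3 3/2 8797/10000
4 2 8663/10000
5 5/2 8609/10000
DF(1y) is solved at step 2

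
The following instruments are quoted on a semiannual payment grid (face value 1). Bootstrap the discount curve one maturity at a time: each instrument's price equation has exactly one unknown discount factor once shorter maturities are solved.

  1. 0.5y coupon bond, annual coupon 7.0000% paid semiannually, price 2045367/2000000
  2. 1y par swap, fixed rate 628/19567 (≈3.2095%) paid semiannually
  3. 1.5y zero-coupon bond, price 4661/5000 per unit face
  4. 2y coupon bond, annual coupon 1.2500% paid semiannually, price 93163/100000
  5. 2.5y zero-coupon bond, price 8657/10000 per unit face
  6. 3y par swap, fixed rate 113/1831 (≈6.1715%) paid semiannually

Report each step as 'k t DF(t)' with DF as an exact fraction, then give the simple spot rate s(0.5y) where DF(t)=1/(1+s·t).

step 1 [0.5y] bond c/2=7/200: DF=(2045367/2000000 − 7/200·(0))/(1+7/200) = 9881/10000 ≈ 0.988100
step 2 [1y] swap r/2=314/19567: DF=(1 − 314/19567·(0.988100))/(1+314/19567) = 4843/5000 ≈ 0.968600
step 3 [1.5y] zero: DF = P = 4661/5000 ≈ 0.932200
step 4 [2y] bond c/2=1/160: DF=(93163/100000 − 1/160·(0.988100+0.968600+0.932200))/(1+1/160) = 9079/10000 ≈ 0.907900
step 5 [2.5y] zero: DF = P = 8657/10000 ≈ 0.865700
step 6 [3y] swap r/2=113/3662: DF=(1 − 113/3662·(0.988100+0.968600+0.932200+0.907900+0.865700))/(1+113/3662) = 1661/2000 ≈ 0.830500

1 1/2 9881/10000
2 1 4843/5000
3 3/2 4661/5000
4 2 9079/10000
5 5/2 8657/10000
6 3 1661/2000
s(0.5y) = (1/(9881/10000) − 1)/(1/2) = 238/9881 ≈ 2.4087%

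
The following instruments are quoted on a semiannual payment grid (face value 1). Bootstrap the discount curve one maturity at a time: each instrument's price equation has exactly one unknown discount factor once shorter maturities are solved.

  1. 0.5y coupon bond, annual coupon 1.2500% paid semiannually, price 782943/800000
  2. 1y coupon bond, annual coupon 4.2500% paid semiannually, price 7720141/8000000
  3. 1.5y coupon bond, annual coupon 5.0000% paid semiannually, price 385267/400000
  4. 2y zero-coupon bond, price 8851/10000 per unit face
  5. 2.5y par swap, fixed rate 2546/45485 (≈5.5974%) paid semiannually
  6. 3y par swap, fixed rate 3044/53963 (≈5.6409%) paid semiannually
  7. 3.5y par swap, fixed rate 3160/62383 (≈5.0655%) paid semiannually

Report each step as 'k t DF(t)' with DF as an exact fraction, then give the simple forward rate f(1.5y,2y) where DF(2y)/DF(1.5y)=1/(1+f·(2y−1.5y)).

step 1 [0.5y] bond c/2=1/160: DF=(782943/800000 − 1/160·(0))/(1+1/160) = 4863/5000 ≈ 0.972600
step 2 [1y] bond c/2=17/800: DF=(7720141/8000000 − 17/800·(0.972600))/(1+17/800) = 9247/10000 ≈ 0.924700
step 3 [1.5y] bond c/2=1/40: DF=(385267/400000 − 1/40·(0.972600+0.924700))/(1+1/40) = 4467/5000 ≈ 0.893400
step 4 [2y] zero: DF = P = 8851/10000 ≈ 0.885100
step 5 [2.5y] swap r/2=1273/45485: DF=(1 − 1273/45485·(0.972600+0.924700+0.893400+0.885100))/(1+1273/45485) = 8727/10000 ≈ 0.872700
step 6 [3y] swap r/2=1522/53963: DF=(1 − 1522/53963·(0.972600+0.924700+0.893400+0.885100+0.872700))/(1+1522/53963) = 4239/5000 ≈ 0.847800
step 7 [3.5y] swap r/2=1580/62383: DF=(1 − 1580/62383·(0.972600+0.924700+0.893400+0.885100+0.872700+0.847800))/(1+1580/62383) = 421/500 ≈ 0.842000

1 1/2 4863/5000
2 1 9247/10000
3 3/2 4467/5000
4 2 8851/10000
5 5/2 8727/10000
6 3 4239/5000
7 7/2 421/500
f(1.5y,2y) = ((4467/5000)/(8851/10000) − 1)/(1/2) = 166/8851 ≈ 1.8755%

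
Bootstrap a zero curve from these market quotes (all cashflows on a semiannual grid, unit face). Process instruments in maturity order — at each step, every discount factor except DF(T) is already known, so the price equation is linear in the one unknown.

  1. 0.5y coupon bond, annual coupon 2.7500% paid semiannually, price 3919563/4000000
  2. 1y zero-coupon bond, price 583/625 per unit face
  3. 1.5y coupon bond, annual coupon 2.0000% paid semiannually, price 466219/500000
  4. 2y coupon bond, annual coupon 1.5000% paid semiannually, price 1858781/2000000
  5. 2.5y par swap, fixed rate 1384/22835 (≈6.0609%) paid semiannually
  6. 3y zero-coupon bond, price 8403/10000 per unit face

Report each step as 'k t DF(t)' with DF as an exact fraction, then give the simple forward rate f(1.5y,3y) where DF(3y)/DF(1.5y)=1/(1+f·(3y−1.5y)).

step 1 [0.5y] bond c/2=11/800: DF=(3919563/4000000 − 11/800·(0))/(1+11/800) = 4833/5000 ≈ 0.966600
step 2 [1y] zero: DF = P = 583/625 ≈ 0.932800
step 3 [1.5y] bond c/2=1/100: DF=(466219/500000 − 1/100·(0.966600+0.932800))/(1+1/100) = 2261/2500 ≈ 0.904400
step 4 [2y] bond c/2=3/400: DF=(1858781/2000000 − 3/400·(0.966600+0.932800+0.904400))/(1+3/400) = 1127/1250 ≈ 0.901600
step 5 [2.5y] swap r/2=692/22835: DF=(1 − 692/22835·(0.966600+0.932800+0.904400+0.901600))/(1+692/22835) = 1077/1250 ≈ 0.861600
step 6 [3y] zero: DF = P = 8403/10000 ≈ 0.840300

1 1/2 4833/5000
2 1 583/625
3 3/2 2261/2500
4 2 1127/1250
5 5/2 1077/1250
6 3 8403/10000
f(1.5y,3y) = ((2261/2500)/(8403/10000) − 1)/(3/2) = 1282/25209 ≈ 5.0855%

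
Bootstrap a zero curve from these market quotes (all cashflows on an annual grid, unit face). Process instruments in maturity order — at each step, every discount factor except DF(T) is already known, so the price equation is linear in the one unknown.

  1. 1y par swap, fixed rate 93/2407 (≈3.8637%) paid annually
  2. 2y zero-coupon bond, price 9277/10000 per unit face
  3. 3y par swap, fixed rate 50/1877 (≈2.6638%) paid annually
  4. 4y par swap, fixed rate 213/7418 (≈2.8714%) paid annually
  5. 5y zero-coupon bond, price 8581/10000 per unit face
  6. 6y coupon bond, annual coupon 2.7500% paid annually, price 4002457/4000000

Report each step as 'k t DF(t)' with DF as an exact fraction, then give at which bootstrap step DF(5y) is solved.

step 1 [1y] swap r/1=93/2407: DF=(1 − 93/2407·(0))/(1+93/2407) = 2407/2500 ≈ 0.962800
step 2 [2y] zero: DF = P = 9277/10000 ≈ 0.927700
step 3 [3y] swap r/1=50/1877: DF=(1 − 50/1877·(0.962800+0.927700))/(1+50/1877) = 37/40 ≈ 0.925000
step 4 [4y] swap r/1=213/7418: DF=(1 − 213/7418·(0.962800+0.927700+0.925000))/(1+213/7418) = 1787/2000 ≈ 0.893500
step 5 [5y] zero: DF = P = 8581/10000 ≈ 0.858100
step 6 [6y] bond c/1=11/400: DF=(4002457/4000000 − 11/400·(0.962800+0.927700+0.925000+0.893500+0.858100))/(1+11/400) = 2129/2500 ≈ 0.851600

1 1 2407/2500
2 2 9277/10000
3 3 37/40
4 4 1787/2000
5 5 8581/10000
6 6 2129/2500
DF(5y) is solved at step 5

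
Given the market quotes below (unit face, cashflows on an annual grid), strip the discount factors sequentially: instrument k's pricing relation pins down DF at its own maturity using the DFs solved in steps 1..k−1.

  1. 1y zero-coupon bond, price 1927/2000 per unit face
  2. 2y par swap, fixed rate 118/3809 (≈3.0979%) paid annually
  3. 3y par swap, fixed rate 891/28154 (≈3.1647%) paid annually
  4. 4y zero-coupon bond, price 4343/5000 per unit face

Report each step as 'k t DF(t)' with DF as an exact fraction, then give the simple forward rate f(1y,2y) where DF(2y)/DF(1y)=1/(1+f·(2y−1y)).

1 1 1927/2000
2 2 941/1000
3 3 9109/10000
4 4 4343/5000
f(1y,2y) = ((1927/2000)/(941/1000) − 1)/(1) = 45/1882 ≈ 2.3911%

step 1 [1y] zero: DF = P = 1927/2000 ≈ 0.963500
step 2 [2y] swap r/1=118/3809: DF=(1 − 118/3809·(0.963500))/(1+118/3809) = 941/1000 ≈ 0.941000
step 3 [3y] swap r/1=891/28154: DF=(1 − 891/28154·(0.963500+0.941000))/(1+891/28154) = 9109/10000 ≈ 0.910900
step 4 [4y] zero: DF = P = 4343/5000 ≈ 0.868600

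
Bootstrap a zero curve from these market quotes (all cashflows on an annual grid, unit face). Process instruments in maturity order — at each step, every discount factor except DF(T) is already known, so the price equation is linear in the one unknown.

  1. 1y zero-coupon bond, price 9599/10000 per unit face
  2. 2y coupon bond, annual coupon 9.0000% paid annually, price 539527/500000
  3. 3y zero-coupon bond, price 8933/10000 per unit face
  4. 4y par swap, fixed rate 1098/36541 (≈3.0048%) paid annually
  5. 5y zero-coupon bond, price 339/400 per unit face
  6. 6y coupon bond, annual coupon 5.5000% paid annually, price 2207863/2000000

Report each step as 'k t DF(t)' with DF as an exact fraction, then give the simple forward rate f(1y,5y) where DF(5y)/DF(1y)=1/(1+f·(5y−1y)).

1 1 9599/10000
2 2 9107/10000
3 3 8933/10000
4 4 4451/5000
5 5 339/400
6 6 8117/10000
f(1y,5y) = ((9599/10000)/(339/400) − 1)/(4) = 281/8475 ≈ 3.3156%

step 1 [1y] zero: DF = P = 9599/10000 ≈ 0.959900
step 2 [2y] bond c/1=9/100: DF=(539527/500000 − 9/100·(0.959900))/(1+9/100) = 9107/10000 ≈ 0.910700
step 3 [3y] zero: DF = P = 8933/10000 ≈ 0.893300
step 4 [4y] swap r/1=1098/36541: DF=(1 − 1098/36541·(0.959900+0.910700+0.893300))/(1+1098/36541) = 4451/5000 ≈ 0.890200
step 5 [5y] zero: DF = P = 339/400 ≈ 0.847500
step 6 [6y] bond c/1=11/200: DF=(2207863/2000000 − 11/200·(0.959900+0.910700+0.893300+0.890200+0.847500))/(1+11/200) = 8117/10000 ≈ 0.811700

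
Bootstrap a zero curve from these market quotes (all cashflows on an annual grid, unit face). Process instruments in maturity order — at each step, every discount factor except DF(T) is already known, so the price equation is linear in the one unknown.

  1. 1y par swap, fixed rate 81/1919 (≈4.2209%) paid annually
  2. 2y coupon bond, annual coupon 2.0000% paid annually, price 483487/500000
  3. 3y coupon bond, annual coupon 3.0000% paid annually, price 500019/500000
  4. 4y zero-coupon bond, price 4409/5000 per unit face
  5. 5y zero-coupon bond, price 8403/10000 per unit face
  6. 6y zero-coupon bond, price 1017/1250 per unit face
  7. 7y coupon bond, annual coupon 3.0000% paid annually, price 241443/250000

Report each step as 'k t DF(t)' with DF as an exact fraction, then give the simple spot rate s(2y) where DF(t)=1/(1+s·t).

step 1 [1y] swap r/1=81/1919: DF=(1 − 81/1919·(0))/(1+81/1919) = 1919/2000 ≈ 0.959500
step 2 [2y] bond c/1=1/50: DF=(483487/500000 − 1/50·(0.959500))/(1+1/50) = 2323/2500 ≈ 0.929200
step 3 [3y] bond c/1=3/100: DF=(500019/500000 − 3/100·(0.959500+0.929200))/(1+3/100) = 9159/10000 ≈ 0.915900
step 4 [4y] zero: DF = P = 4409/5000 ≈ 0.881800
step 5 [5y] zero: DF = P = 8403/10000 ≈ 0.840300
step 6 [6y] zero: DF = P = 1017/1250 ≈ 0.813600
step 7 [7y] bond c/1=3/100: DF=(241443/250000 − 3/100·(0.959500+0.929200+0.915900+0.881800+0.840300+0.813600))/(1+3/100) = 7821/10000 ≈ 0.782100

1 1 1919/2000
2 2 2323/2500
3 3 9159/10000
4 4 4409/5000
5 5 8403/10000
6 6 1017/1250
7 7 7821/10000
s(2y) = (1/(2323/2500) − 1)/(2) = 177/4646 ≈ 3.8097%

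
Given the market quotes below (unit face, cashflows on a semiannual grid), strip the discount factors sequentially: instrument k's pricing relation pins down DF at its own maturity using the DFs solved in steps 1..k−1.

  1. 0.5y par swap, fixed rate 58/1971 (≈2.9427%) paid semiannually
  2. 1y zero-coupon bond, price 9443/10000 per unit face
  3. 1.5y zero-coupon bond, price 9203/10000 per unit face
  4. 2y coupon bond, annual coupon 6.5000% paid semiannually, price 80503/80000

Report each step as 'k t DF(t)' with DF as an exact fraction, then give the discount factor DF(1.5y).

step 1 [0.5y] swap r/2=29/1971: DF=(1 − 29/1971·(0))/(1+29/1971) = 1971/2000 ≈ 0.985500
step 2 [1y] zero: DF = P = 9443/10000 ≈ 0.944300
step 3 [1.5y] zero: DF = P = 9203/10000 ≈ 0.920300
step 4 [2y] bond c/2=13/400: DF=(80503/80000 − 13/400·(0.985500+0.944300+0.920300))/(1+13/400) = 8849/10000 ≈ 0.884900

1 1/2 1971/2000
2 1 9443/10000
3 3/2 9203/10000
4 2 8849/10000
DF(1.5y) = 9203/10000 ≈ 0.920300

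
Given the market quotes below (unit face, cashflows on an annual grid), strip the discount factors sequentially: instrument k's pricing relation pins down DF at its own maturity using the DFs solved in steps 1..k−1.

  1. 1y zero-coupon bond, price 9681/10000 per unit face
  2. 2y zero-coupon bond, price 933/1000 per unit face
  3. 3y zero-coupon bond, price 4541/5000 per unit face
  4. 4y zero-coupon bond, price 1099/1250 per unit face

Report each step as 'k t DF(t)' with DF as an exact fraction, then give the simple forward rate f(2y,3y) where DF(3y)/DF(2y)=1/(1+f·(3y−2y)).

step 1 [1y] zero: DF = P = 9681/10000 ≈ 0.968100
step 2 [2y] zero: DF = P = 933/1000 ≈ 0.933000
step 3 [3y] zero: DF = P = 4541/5000 ≈ 0.908200
step 4 [4y] zero: DF = P = 1099/1250 ≈ 0.879200

1 1 9681/10000
2 2 933/1000
3 3 4541/5000
4 4 1099/1250
f(2y,3y) = ((933/1000)/(4541/5000) − 1)/(1) = 124/4541 ≈ 2.7307%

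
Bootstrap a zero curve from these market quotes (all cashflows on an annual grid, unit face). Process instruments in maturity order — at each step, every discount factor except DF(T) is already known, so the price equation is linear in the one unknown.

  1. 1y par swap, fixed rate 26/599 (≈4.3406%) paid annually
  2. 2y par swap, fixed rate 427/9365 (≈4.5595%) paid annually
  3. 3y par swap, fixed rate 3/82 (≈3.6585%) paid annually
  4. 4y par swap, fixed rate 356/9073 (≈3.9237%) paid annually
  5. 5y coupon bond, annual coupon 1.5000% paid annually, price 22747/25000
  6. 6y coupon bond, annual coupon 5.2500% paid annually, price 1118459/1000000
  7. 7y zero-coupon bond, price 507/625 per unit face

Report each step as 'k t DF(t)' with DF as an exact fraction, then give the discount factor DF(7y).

step 1 [1y] swap r/1=26/599: DF=(1 − 26/599·(0))/(1+26/599) = 599/625 ≈ 0.958400
step 2 [2y] swap r/1=427/9365: DF=(1 − 427/9365·(0.958400))/(1+427/9365) = 4573/5000 ≈ 0.914600
step 3 [3y] swap r/1=3/82: DF=(1 − 3/82·(0.958400+0.914600))/(1+3/82) = 4493/5000 ≈ 0.898600
step 4 [4y] swap r/1=356/9073: DF=(1 − 356/9073·(0.958400+0.914600+0.898600))/(1+356/9073) = 536/625 ≈ 0.857600
step 5 [5y] bond c/1=3/200: DF=(22747/25000 − 3/200·(0.958400+0.914600+0.898600+0.857600))/(1+3/200) = 2107/2500 ≈ 0.842800
step 6 [6y] bond c/1=21/400: DF=(1118459/1000000 − 21/400·(0.958400+0.914600+0.898600+0.857600+0.842800))/(1+21/400) = 2099/2500 ≈ 0.839600
step 7 [7y] zero: DF = P = 507/625 ≈ 0.811200

1 1 599/625
2 2 4573/5000
3 3 4493/5000
4 4 536/625
5 5 2107/2500
6 6 2099/2500
7 7 507/625
DF(7y) = 507/625 ≈ 0.811200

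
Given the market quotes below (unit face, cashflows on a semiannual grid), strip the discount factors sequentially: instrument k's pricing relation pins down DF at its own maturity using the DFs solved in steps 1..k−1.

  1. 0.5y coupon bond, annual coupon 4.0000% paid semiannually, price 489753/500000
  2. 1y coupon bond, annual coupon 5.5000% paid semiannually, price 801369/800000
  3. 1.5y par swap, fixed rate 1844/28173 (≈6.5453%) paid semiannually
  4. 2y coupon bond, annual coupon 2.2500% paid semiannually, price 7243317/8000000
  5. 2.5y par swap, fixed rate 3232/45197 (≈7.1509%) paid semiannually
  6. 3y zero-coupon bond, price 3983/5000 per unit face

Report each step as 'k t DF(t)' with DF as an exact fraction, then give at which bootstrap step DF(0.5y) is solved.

step 1 [0.5y] bond c/2=1/50: DF=(489753/500000 − 1/50·(0))/(1+1/50) = 9603/10000 ≈ 0.960300
step 2 [1y] bond c/2=11/400: DF=(801369/800000 − 11/400·(0.960300))/(1+11/400) = 2373/2500 ≈ 0.949200
step 3 [1.5y] swap r/2=922/28173: DF=(1 − 922/28173·(0.960300+0.949200))/(1+922/28173) = 4539/5000 ≈ 0.907800
step 4 [2y] bond c/2=9/800: DF=(7243317/8000000 − 9/800·(0.960300+0.949200+0.907800))/(1+9/800) = 108/125 ≈ 0.864000
step 5 [2.5y] swap r/2=1616/45197: DF=(1 − 1616/45197·(0.960300+0.949200+0.907800+0.864000))/(1+1616/45197) = 524/625 ≈ 0.838400
step 6 [3y] zero: DF = P = 3983/5000 ≈ 0.796600

1 1/2 9603/10000
2 1 2373/2500
3 3/2 4539/5000
4 2 108/125
5 5/2 524/625
6 3 3983/5000
DF(0.5y) is solved at step 1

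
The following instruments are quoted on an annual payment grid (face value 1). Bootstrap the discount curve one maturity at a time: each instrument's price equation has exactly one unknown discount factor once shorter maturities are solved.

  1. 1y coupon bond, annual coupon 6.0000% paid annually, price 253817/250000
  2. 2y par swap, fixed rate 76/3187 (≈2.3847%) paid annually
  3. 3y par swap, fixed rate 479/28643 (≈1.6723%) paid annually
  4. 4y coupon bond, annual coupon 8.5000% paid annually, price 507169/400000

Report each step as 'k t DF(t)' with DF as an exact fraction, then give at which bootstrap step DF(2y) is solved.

1 1 4789/5000
2 2 1193/1250
3 3 9521/10000
4 4 4721/5000
DF(2y) is solved at step 2

step 1 [1y] bond c/1=3/50: DF=(253817/250000 − 3/50·(0))/(1+3/50) = 4789/5000 ≈ 0.957800
step 2 [2y] swap r/1=76/3187: DF=(1 − 76/3187·(0.957800))/(1+76/3187) = 1193/1250 ≈ 0.954400
step 3 [3y] swap r/1=479/28643: DF=(1 − 479/28643·(0.957800+0.954400))/(1+479/28643) = 9521/10000 ≈ 0.952100
step 4 [4y] bond c/1=17/200: DF=(507169/400000 − 17/200·(0.957800+0.954400+0.952100))/(1+17/200) = 4721/5000 ≈ 0.944200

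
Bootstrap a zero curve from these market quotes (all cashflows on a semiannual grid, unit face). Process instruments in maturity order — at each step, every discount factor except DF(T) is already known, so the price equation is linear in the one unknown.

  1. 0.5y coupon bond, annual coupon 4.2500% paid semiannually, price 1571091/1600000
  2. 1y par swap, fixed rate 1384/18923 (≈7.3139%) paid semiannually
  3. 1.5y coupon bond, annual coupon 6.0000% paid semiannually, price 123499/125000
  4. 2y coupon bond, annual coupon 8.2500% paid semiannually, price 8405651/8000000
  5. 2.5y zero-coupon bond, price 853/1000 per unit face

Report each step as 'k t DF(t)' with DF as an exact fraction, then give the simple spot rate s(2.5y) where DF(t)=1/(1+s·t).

1 1/2 1923/2000
2 1 2327/2500
3 3/2 9041/10000
4 2 8983/10000
5 5/2 853/1000
s(2.5y) = (1/(853/1000) − 1)/(5/2) = 294/4265 ≈ 6.8933%

step 1 [0.5y] bond c/2=17/800: DF=(1571091/1600000 − 17/800·(0))/(1+17/800) = 1923/2000 ≈ 0.961500
step 2 [1y] swap r/2=692/18923: DF=(1 − 692/18923·(0.961500))/(1+692/18923) = 2327/2500 ≈ 0.930800
step 3 [1.5y] bond c/2=3/100: DF=(123499/125000 − 3/100·(0.961500+0.930800))/(1+3/100) = 9041/10000 ≈ 0.904100
step 4 [2y] bond c/2=33/800: DF=(8405651/8000000 − 33/800·(0.961500+0.930800+0.904100))/(1+33/800) = 8983/10000 ≈ 0.898300
step 5 [2.5y] zero: DF = P = 853/1000 ≈ 0.853000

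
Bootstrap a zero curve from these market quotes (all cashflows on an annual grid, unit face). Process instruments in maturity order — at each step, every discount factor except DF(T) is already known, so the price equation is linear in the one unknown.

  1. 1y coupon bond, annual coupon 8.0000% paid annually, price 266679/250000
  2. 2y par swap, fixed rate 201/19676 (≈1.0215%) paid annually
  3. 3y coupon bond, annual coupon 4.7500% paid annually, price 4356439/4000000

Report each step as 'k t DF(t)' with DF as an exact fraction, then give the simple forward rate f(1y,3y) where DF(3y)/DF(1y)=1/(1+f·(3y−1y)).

1 1 9877/10000
2 2 9799/10000
3 3 1901/2000
f(1y,3y) = ((9877/10000)/(1901/2000) − 1)/(2) = 186/9505 ≈ 1.9569%

step 1 [1y] bond c/1=2/25: DF=(266679/250000 − 2/25·(0))/(1+2/25) = 9877/10000 ≈ 0.987700
step 2 [2y] swap r/1=201/19676: DF=(1 − 201/19676·(0.987700))/(1+201/19676) = 9799/10000 ≈ 0.979900
step 3 [3y] bond c/1=19/400: DF=(4356439/4000000 − 19/400·(0.987700+0.979900))/(1+19/400) = 1901/2000 ≈ 0.950500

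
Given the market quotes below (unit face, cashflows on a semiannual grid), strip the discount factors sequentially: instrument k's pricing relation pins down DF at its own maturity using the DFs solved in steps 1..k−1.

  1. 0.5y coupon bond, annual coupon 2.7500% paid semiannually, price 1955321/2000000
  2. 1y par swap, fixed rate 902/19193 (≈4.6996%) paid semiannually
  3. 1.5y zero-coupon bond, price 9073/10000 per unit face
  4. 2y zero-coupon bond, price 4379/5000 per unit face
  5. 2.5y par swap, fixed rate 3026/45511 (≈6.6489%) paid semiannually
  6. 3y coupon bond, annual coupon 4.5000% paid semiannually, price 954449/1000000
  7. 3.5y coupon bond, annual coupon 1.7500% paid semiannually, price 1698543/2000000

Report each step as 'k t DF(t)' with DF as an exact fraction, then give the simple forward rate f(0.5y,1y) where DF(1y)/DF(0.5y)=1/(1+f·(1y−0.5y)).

1 1/2 2411/2500
2 1 9549/10000
3 3/2 9073/10000
4 2 4379/5000
5 5/2 8487/10000
6 3 8333/10000
7 7/2 497/625
f(0.5y,1y) = ((2411/2500)/(9549/10000) − 1)/(1/2) = 190/9549 ≈ 1.9897%

step 1 [0.5y] bond c/2=11/800: DF=(1955321/2000000 − 11/800·(0))/(1+11/800) = 2411/2500 ≈ 0.964400
step 2 [1y] swap r/2=451/19193: DF=(1 − 451/19193·(0.964400))/(1+451/19193) = 9549/10000 ≈ 0.954900
step 3 [1.5y] zero: DF = P = 9073/10000 ≈ 0.907300
step 4 [2y] zero: DF = P = 4379/5000 ≈ 0.875800
step 5 [2.5y] swap r/2=1513/45511: DF=(1 − 1513/45511·(0.964400+0.954900+0.907300+0.875800))/(1+1513/45511) = 8487/10000 ≈ 0.848700
step 6 [3y] bond c/2=9/400: DF=(954449/1000000 − 9/400·(0.964400+0.954900+0.907300+0.875800+0.848700))/(1+9/400) = 8333/10000 ≈ 0.833300
step 7 [3.5y] bond c/2=7/800: DF=(1698543/2000000 − 7/800·(0.964400+0.954900+0.907300+0.875800+0.848700+0.833300))/(1+7/800) = 497/625 ≈ 0.795200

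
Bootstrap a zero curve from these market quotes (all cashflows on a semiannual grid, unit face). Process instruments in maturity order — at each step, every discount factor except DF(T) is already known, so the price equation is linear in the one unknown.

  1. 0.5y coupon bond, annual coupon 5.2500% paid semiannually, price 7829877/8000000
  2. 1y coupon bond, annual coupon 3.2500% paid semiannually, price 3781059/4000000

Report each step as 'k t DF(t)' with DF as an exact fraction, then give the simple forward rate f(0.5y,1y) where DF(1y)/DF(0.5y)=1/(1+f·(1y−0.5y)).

1 1/2 9537/10000
2 1 9149/10000
f(0.5y,1y) = ((9537/10000)/(9149/10000) − 1)/(1/2) = 776/9149 ≈ 8.4818%

step 1 [0.5y] bond c/2=21/800: DF=(7829877/8000000 − 21/800·(0))/(1+21/800) = 9537/10000 ≈ 0.953700
step 2 [1y] bond c/2=13/800: DF=(3781059/4000000 − 13/800·(0.953700))/(1+13/800) = 9149/10000 ≈ 0.914900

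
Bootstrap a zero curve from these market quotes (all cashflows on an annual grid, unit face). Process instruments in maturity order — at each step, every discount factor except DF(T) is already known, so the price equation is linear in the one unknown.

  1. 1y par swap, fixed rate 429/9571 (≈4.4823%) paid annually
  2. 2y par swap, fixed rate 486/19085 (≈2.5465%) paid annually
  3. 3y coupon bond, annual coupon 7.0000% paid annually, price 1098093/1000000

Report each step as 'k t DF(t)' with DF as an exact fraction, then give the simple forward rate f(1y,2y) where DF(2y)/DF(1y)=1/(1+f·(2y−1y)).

step 1 [1y] swap r/1=429/9571: DF=(1 − 429/9571·(0))/(1+429/9571) = 9571/10000 ≈ 0.957100
step 2 [2y] swap r/1=486/19085: DF=(1 − 486/19085·(0.957100))/(1+486/19085) = 4757/5000 ≈ 0.951400
step 3 [3y] bond c/1=7/100: DF=(1098093/1000000 − 7/100·(0.957100+0.951400))/(1+7/100) = 4507/5000 ≈ 0.901400

1 1 9571/10000
2 2 4757/5000
3 3 4507/5000
f(1y,2y) = ((9571/10000)/(4757/5000) − 1)/(1) = 57/9514 ≈ 0.5991%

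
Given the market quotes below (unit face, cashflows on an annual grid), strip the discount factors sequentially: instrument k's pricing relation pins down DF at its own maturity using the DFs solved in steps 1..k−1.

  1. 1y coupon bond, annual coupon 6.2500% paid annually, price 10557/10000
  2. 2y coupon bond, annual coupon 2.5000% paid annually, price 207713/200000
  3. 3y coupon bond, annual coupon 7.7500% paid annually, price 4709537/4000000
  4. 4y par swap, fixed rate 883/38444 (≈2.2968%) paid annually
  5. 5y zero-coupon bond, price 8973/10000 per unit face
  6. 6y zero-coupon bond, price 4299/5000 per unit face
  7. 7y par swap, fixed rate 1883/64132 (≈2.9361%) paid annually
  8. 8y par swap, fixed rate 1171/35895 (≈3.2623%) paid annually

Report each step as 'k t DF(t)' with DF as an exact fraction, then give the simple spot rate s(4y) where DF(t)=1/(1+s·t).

step 1 [1y] bond c/1=1/16: DF=(10557/10000 − 1/16·(0))/(1+1/16) = 621/625 ≈ 0.993600
step 2 [2y] bond c/1=1/40: DF=(207713/200000 − 1/40·(0.993600))/(1+1/40) = 989/1000 ≈ 0.989000
step 3 [3y] bond c/1=31/400: DF=(4709537/4000000 − 31/400·(0.993600+0.989000))/(1+31/400) = 9501/10000 ≈ 0.950100
step 4 [4y] swap r/1=883/38444: DF=(1 − 883/38444·(0.993600+0.989000+0.950100))/(1+883/38444) = 9117/10000 ≈ 0.911700
step 5 [5y] zero: DF = P = 8973/10000 ≈ 0.897300
step 6 [6y] zero: DF = P = 4299/5000 ≈ 0.859800
step 7 [7y] swap r/1=1883/64132: DF=(1 − 1883/64132·(0.993600+0.989000+0.950100+0.911700+0.897300+0.859800))/(1+1883/64132) = 8117/10000 ≈ 0.811700
step 8 [8y] swap r/1=1171/35895: DF=(1 − 1171/35895·(0.993600+0.989000+0.950100+0.911700+0.897300+0.859800+0.811700))/(1+1171/35895) = 3829/5000 ≈ 0.765800

1 1 621/625
2 2 989/1000
3 3 9501/10000
4 4 9117/10000
5 5 8973/10000
6 6 4299/5000
7 7 8117/10000
8 8 3829/5000
s(4y) = (1/(9117/10000) − 1)/(4) = 883/36468 ≈ 2.4213%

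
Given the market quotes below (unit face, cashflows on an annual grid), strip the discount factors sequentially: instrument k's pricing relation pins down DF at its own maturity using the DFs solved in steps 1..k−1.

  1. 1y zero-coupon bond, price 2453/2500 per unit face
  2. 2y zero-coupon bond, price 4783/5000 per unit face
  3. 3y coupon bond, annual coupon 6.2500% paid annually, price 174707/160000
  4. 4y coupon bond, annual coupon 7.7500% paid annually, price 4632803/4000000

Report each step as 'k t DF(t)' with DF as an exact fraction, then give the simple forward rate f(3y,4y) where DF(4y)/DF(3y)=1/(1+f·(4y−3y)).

1 1 2453/2500
2 2 4783/5000
3 3 9137/10000
4 4 4349/5000
f(3y,4y) = ((9137/10000)/(4349/5000) − 1)/(1) = 439/8698 ≈ 5.0471%

step 1 [1y] zero: DF = P = 2453/2500 ≈ 0.981200
step 2 [2y] zero: DF = P = 4783/5000 ≈ 0.956600
step 3 [3y] bond c/1=1/16: DF=(174707/160000 − 1/16·(0.981200+0.956600))/(1+1/16) = 9137/10000 ≈ 0.913700
step 4 [4y] bond c/1=31/400: DF=(4632803/4000000 − 31/400·(0.981200+0.956600+0.913700))/(1+31/400) = 4349/5000 ≈ 0.869800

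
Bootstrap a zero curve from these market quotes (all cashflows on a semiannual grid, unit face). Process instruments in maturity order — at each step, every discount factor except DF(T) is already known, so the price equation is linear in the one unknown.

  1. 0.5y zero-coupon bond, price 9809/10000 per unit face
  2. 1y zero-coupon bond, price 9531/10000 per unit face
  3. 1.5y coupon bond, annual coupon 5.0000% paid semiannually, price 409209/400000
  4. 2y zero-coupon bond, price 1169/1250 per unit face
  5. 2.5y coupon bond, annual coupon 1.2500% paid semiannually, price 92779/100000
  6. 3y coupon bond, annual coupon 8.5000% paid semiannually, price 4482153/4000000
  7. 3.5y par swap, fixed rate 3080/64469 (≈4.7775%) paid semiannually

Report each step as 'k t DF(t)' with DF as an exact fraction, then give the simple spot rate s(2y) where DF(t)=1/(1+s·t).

step 1 [0.5y] zero: DF = P = 9809/10000 ≈ 0.980900
step 2 [1y] zero: DF = P = 9531/10000 ≈ 0.953100
step 3 [1.5y] bond c/2=1/40: DF=(409209/400000 − 1/40·(0.980900+0.953100))/(1+1/40) = 9509/10000 ≈ 0.950900
step 4 [2y] zero: DF = P = 1169/1250 ≈ 0.935200
step 5 [2.5y] bond c/2=1/160: DF=(92779/100000 − 1/160·(0.980900+0.953100+0.950900+0.935200))/(1+1/160) = 8983/10000 ≈ 0.898300
step 6 [3y] bond c/2=17/400: DF=(4482153/4000000 − 17/400·(0.980900+0.953100+0.950900+0.935200+0.898300))/(1+17/400) = 353/400 ≈ 0.882500
step 7 [3.5y] swap r/2=1540/64469: DF=(1 − 1540/64469·(0.980900+0.953100+0.950900+0.935200+0.898300+0.882500))/(1+1540/64469) = 423/500 ≈ 0.846000

1 1/2 9809/10000
2 1 9531/10000
3 3/2 9509/10000
4 2 1169/1250
5 5/2 8983/10000
6 3 353/400
7 7/2 423/500
s(2y) = (1/(1169/1250) − 1)/(2) = 81/2338 ≈ 3.4645%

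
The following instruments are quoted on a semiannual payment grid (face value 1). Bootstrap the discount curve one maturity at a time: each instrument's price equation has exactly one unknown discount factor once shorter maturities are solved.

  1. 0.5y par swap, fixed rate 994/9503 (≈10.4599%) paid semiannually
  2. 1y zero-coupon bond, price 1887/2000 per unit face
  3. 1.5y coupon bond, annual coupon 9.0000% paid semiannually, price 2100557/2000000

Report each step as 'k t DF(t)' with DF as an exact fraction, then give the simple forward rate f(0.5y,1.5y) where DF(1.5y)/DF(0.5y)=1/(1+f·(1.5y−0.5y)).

step 1 [0.5y] swap r/2=497/9503: DF=(1 − 497/9503·(0))/(1+497/9503) = 9503/10000 ≈ 0.950300
step 2 [1y] zero: DF = P = 1887/2000 ≈ 0.943500
step 3 [1.5y] bond c/2=9/200: DF=(2100557/2000000 − 9/200·(0.950300+0.943500))/(1+9/200) = 1847/2000 ≈ 0.923500

1 1/2 9503/10000
2 1 1887/2000
3 3/2 1847/2000
f(0.5y,1.5y) = ((9503/10000)/(1847/2000) − 1)/(1) = 268/9235 ≈ 2.9020%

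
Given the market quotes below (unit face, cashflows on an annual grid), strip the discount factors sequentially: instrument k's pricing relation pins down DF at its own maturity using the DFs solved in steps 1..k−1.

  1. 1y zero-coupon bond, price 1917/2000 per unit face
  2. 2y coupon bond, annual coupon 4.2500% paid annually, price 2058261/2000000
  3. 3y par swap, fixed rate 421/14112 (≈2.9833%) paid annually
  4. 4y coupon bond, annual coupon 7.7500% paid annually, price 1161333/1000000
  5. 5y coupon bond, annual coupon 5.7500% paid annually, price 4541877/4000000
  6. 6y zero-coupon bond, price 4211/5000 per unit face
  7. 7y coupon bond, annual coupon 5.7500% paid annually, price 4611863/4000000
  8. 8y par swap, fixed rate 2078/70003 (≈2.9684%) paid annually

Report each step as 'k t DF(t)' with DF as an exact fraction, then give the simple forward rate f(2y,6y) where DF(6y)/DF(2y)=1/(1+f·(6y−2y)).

1 1 1917/2000
2 2 9481/10000
3 3 4579/5000
4 4 2187/2500
5 5 8727/10000
6 6 4211/5000
7 7 199/250
8 8 3961/5000
f(2y,6y) = ((9481/10000)/(4211/5000) − 1)/(4) = 1059/33688 ≈ 3.1436%

step 1 [1y] zero: DF = P = 1917/2000 ≈ 0.958500
step 2 [2y] bond c/1=17/400: DF=(2058261/2000000 − 17/400·(0.958500))/(1+17/400) = 9481/10000 ≈ 0.948100
step 3 [3y] swap r/1=421/14112: DF=(1 − 421/14112·(0.958500+0.948100))/(1+421/14112) = 4579/5000 ≈ 0.915800
step 4 [4y] bond c/1=31/400: DF=(1161333/1000000 − 31/400·(0.958500+0.948100+0.915800))/(1+31/400) = 2187/2500 ≈ 0.874800
step 5 [5y] bond c/1=23/400: DF=(4541877/4000000 − 23/400·(0.958500+0.948100+0.915800+0.874800))/(1+23/400) = 8727/10000 ≈ 0.872700
step 6 [6y] zero: DF = P = 4211/5000 ≈ 0.842200
step 7 [7y] bond c/1=23/400: DF=(4611863/4000000 − 23/400·(0.958500+0.948100+0.915800+0.874800+0.872700+0.842200))/(1+23/400) = 199/250 ≈ 0.796000
step 8 [8y] swap r/1=2078/70003: DF=(1 − 2078/70003·(0.958500+0.948100+0.915800+0.874800+0.872700+0.842200+0.796000))/(1+2078/70003) = 3961/5000 ≈ 0.792200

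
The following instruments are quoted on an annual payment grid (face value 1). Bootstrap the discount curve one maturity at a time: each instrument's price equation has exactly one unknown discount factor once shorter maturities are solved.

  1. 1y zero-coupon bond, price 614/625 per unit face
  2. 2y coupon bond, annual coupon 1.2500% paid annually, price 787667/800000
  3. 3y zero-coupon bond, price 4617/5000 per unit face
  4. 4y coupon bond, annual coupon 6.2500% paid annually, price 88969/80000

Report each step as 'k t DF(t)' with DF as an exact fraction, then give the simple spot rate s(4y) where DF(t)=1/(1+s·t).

step 1 [1y] zero: DF = P = 614/625 ≈ 0.982400
step 2 [2y] bond c/1=1/80: DF=(787667/800000 − 1/80·(0.982400))/(1+1/80) = 9603/10000 ≈ 0.960300
step 3 [3y] zero: DF = P = 4617/5000 ≈ 0.923400
step 4 [4y] bond c/1=1/16: DF=(88969/80000 − 1/16·(0.982400+0.960300+0.923400))/(1+1/16) = 8781/10000 ≈ 0.878100

1 1 614/625
2 2 9603/10000
3 3 4617/5000
4 4 8781/10000
s(4y) = (1/(8781/10000) − 1)/(4) = 1219/35124 ≈ 3.4706%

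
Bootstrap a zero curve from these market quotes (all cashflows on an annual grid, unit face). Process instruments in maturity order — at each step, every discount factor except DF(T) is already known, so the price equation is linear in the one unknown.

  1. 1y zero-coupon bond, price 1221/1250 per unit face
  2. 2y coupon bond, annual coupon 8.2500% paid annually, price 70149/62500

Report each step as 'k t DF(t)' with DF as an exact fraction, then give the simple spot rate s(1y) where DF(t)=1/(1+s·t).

1 1 1221/1250
2 2 1203/1250
s(1y) = (1/(1221/1250) − 1)/(1) = 29/1221 ≈ 2.3751%

step 1 [1y] zero: DF = P = 1221/1250 ≈ 0.976800
step 2 [2y] bond c/1=33/400: DF=(70149/62500 − 33/400·(0.976800))/(1+33/400) = 1203/1250 ≈ 0.962400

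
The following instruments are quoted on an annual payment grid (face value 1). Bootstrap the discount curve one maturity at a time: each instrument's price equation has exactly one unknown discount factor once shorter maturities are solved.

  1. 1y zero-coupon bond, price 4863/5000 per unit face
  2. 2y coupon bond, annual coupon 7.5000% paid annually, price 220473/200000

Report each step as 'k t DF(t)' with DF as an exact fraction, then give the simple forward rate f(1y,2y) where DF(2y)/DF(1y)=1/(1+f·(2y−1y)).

step 1 [1y] zero: DF = P = 4863/5000 ≈ 0.972600
step 2 [2y] bond c/1=3/40: DF=(220473/200000 − 3/40·(0.972600))/(1+3/40) = 1197/1250 ≈ 0.957600

1 1 4863/5000
2 2 1197/1250
f(1y,2y) = ((4863/5000)/(1197/1250) − 1)/(1) = 25/1596 ≈ 1.5664%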